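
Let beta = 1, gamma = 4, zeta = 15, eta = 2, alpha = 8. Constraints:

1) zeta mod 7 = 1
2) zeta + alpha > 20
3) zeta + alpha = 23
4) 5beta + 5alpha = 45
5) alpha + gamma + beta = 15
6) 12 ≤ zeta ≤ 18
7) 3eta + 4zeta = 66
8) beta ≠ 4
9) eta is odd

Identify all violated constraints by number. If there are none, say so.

1) 15 mod 7 = 1 — OK.
2) zeta + alpha = 15 + 8 = 23; 23 > 20 — OK.
3) zeta + alpha = 15 + 8 = 23 — OK.
4) 5beta + 5alpha = 5(1) + 5(8) = 45 — OK.
5) alpha + gamma + beta = 8 + 4 + 1 = 13, not 15 — violated.
6) zeta = 15 lies in [12, 18] — OK.
7) 3eta + 4zeta = 3(2) + 4(15) = 66 — OK.
8) beta = 1, and 1 ≠ 4 — OK.
9) eta = 2 is even — violated.

Constraints 5 and 9 do not hold.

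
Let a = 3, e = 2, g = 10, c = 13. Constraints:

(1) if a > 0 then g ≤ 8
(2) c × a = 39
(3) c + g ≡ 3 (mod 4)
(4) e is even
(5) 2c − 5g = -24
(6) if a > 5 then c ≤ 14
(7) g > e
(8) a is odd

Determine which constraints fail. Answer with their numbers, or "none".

No — constraint 1 is not satisfied.

(1) a = 3 > 0, so we need g ≤ 8; but g = 10 > 8  fails
(2) c × a = 13 × 3 = 39  holds
(3) c + g = 23; 23 mod 4 = 3  holds
(4) e = 2 is even  holds
(5) 2c − 5g = 2(13) − 5(10) = -24  holds
(6) a = 3, not > 5; antecedent false, conditional vacuously true  holds
(7) g = 10, e = 2; 10 > 2  holds
(8) a = 3 is odd  holds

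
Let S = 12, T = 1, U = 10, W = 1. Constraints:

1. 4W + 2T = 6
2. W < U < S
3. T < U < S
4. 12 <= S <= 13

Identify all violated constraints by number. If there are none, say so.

1. 4W + 2T = 4(1) + 2(1) = 6  ✔
2. values 1 < 10 < 12  ✔
3. values 1 < 10 < 12  ✔
4. S = 12 lies in [12, 13]  ✔

No violations.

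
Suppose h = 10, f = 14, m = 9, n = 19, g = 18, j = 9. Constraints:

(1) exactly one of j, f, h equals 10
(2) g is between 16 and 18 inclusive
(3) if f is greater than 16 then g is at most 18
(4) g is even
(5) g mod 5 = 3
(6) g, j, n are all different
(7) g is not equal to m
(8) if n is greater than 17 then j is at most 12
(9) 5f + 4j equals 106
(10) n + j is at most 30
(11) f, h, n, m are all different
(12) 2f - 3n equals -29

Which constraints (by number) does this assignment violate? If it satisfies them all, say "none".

None — every constraint holds.

(1) j=9, f=14, h=10; 1 of them equals 10  OK
(2) g = 18 lies in [16, 18]  OK
(3) f = 14, not > 16; antecedent false, conditional vacuously true  OK
(4) g = 18 is even  OK
(5) 18 mod 5 = 3  OK
(6) values 18, 9, 19 are pairwise distinct  OK
(7) g = 18, m = 9; distinct  OK
(8) n = 19 > 17, so we need j ≤ 12; j = 9 ≤ 12  OK
(9) 5f + 4j = 5(14) + 4(9) = 106  OK
(10) n + j = 19 + 9 = 28; 28 ≤ 30  OK
(11) values 14, 10, 19, 9 are pairwise distinct  OK
(12) 2f - 3n = 2(14) - 3(19) = -29  OK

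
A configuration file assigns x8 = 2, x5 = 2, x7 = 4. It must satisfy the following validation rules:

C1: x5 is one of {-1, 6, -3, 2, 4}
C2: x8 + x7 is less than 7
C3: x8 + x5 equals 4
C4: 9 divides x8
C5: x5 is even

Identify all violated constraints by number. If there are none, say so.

C1: x5 = 2 is in {-1, 6, -3, 2, 4}  true
C2: x8 + x7 = 2 + 4 = 6; 6 < 7  true
C3: x8 + x5 = 2 + 2 = 4  true
C4: 2 = 9*0 + 2, so 9 does not divide 2  false
C5: x5 = 2 is even  true

The assignment fails constraint 4.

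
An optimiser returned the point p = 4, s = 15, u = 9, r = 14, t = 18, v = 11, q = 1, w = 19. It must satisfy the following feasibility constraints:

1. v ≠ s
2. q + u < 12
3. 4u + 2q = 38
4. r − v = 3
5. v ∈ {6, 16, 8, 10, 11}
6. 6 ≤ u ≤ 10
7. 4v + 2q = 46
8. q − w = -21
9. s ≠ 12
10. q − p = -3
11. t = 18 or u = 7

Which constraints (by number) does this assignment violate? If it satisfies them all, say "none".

1. v = 11, s = 15; distinct — holds.
2. q + u = 1 + 9 = 10; 10 < 12 — holds.
3. 4u + 2q = 4(9) + 2(1) = 38 — holds.
4. r − v = 14 − 11 = 3 — holds.
5. v = 11 is in {6, 16, 8, 10, 11} — holds.
6. u = 9 lies in [6, 10] — holds.
7. 4v + 2q = 4(11) + 2(1) = 46 — holds.
8. q − w = 1 − 19 = -18, not -21 — fails.
9. s = 15, and 15 ≠ 12 — holds.
10. q − p = 1 − 4 = -3 — holds.
11. t = 18 = 18 (first disjunct) — holds.

The assignment fails constraint 8.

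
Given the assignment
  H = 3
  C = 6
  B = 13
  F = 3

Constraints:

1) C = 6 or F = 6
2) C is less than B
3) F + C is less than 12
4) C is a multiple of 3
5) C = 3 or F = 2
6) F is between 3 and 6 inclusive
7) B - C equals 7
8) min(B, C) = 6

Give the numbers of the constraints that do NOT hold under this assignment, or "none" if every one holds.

Constraint 5 is violated.

1) C = 6 = 6 (first disjunct) — holds.
2) C = 6, B = 13; 6 < 13 — holds.
3) F + C = 3 + 6 = 9; 9 < 12 — holds.
4) 6 / 3 = 2, so 3 divides 6 — holds.
5) C = 6 ≠ 3 and F = 3 ≠ 2; both disjuncts false — does not hold.
6) F = 3 lies in [3, 6] — holds.
7) B - C = 13 - 6 = 7 — holds.
8) min(13, 6) = 6 — holds.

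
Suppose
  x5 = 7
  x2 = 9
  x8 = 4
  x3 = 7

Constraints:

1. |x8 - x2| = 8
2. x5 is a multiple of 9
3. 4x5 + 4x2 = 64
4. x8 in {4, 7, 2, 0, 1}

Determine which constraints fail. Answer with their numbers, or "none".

1. |4 - 9| = 5, not 8 — violated.
2. 7 = 9*0 + 7, so 9 does not divide 7 — violated.
3. 4x5 + 4x2 = 4(7) + 4(9) = 64 — satisfied.
4. x8 = 4 is in {4, 7, 2, 0, 1} — satisfied.

Constraints 1 and 2 do not hold.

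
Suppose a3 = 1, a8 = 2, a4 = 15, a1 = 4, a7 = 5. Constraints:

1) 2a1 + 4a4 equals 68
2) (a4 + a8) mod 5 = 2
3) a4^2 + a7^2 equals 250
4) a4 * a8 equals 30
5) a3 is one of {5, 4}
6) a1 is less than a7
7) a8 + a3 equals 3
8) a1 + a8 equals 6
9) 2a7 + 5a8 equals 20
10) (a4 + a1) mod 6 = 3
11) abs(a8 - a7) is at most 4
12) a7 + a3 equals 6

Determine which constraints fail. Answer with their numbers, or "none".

1) 2a1 + 4a4 = 2(4) + 4(15) = 68  true
2) a4 + a8 = 17; 17 mod 5 = 2  true
3) a4^2 + a7^2 = 15^2 + 5^2 = 225 + 25 = 250  true
4) a4 * a8 = 15 * 2 = 30  true
5) a3 = 1 is not in {5, 4}  false
6) a1 = 4, a7 = 5; 4 < 5  true
7) a8 + a3 = 2 + 1 = 3  true
8) a1 + a8 = 4 + 2 = 6  true
9) 2a7 + 5a8 = 2(5) + 5(2) = 20  true
10) a4 + a1 = 19; 19 mod 6 = 1, not 3  false
11) abs(2 - 5) = 3; 3 ≤ 4  true
12) a7 + a3 = 5 + 1 = 6  true

Violated: 5 and 10.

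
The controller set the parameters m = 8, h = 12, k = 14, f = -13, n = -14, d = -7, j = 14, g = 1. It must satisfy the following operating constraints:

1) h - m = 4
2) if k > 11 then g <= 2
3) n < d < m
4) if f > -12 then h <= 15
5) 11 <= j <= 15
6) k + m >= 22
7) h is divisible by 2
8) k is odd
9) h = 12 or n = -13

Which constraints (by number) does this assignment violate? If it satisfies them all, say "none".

1) h - m = 12 - 8 = 4 — satisfied.
2) k = 14 > 11, so we need g ≤ 2; g = 1 ≤ 2 — satisfied.
3) values -14 < -7 < 8 — satisfied.
4) f = -13, not > -12; antecedent false, conditional vacuously true — satisfied.
5) j = 14 lies in [11, 15] — satisfied.
6) k + m = 14 + 8 = 22; 22 ≥ 22 — satisfied.
7) 12 / 2 = 6, so 2 divides 12 — satisfied.
8) k = 14 is even — violated.
9) h = 12 = 12 (first disjunct) — satisfied.

Violated: 8.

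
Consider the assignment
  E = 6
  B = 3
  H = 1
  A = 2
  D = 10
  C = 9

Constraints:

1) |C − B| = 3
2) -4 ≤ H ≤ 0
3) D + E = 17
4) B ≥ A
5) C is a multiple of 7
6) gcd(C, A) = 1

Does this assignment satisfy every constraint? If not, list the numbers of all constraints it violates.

Violated: 1, 2, 3, and 5.

1) |9 − 3| = 6, not 3  fails
2) H = 1 is outside [-4, 0]  fails
3) D + E = 10 + 6 = 16, not 17  fails
4) B = 3, A = 2; 3 ≥ 2  holds
5) 9 = 7×1 + 2, so 7 does not divide 9  fails
6) gcd(9, 2) = 1  holds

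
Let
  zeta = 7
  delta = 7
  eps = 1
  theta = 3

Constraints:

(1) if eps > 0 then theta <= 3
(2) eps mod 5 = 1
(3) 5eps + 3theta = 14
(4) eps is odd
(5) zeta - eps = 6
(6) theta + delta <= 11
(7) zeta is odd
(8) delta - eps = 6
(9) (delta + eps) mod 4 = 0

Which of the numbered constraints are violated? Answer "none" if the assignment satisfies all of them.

None — every constraint holds.

(1) eps = 1 > 0, so we need theta ≤ 3; theta = 3 ≤ 3  yes
(2) 1 mod 5 = 1  yes
(3) 5eps + 3theta = 5(1) + 3(3) = 14  yes
(4) eps = 1 is odd  yes
(5) zeta - eps = 7 - 1 = 6  yes
(6) theta + delta = 3 + 7 = 10; 10 ≤ 11  yes
(7) zeta = 7 is odd  yes
(8) delta - eps = 7 - 1 = 6  yes
(9) delta + eps = 8; 8 mod 4 = 0  yes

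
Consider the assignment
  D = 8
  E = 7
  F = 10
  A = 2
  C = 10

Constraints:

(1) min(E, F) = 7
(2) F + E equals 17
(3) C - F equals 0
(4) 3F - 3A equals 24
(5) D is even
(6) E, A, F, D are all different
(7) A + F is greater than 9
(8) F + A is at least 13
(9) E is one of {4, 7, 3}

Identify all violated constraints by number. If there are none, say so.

Violated: 8.

(1) min(7, 10) = 7 — satisfied.
(2) F + E = 10 + 7 = 17 — satisfied.
(3) C - F = 10 - 10 = 0 — satisfied.
(4) 3F - 3A = 3(10) - 3(2) = 24 — satisfied.
(5) D = 8 is even — satisfied.
(6) values 7, 2, 10, 8 are pairwise distinct — satisfied.
(7) A + F = 2 + 10 = 12; 12 > 9 — satisfied.
(8) F + A = 10 + 2 = 12; 12 < 13, bound 13 not met — violated.
(9) E = 7 is in {4, 7, 3} — satisfied.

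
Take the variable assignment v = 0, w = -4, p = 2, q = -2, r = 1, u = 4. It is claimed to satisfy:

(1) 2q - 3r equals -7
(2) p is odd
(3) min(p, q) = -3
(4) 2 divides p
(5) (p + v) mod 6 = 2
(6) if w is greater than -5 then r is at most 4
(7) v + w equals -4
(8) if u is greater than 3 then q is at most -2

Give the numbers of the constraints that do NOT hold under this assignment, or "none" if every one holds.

The assignment fails constraints 2 and 3.

(1) 2q - 3r = 2(-2) - 3(1) = -7  ✓
(2) p = 2 is even  ✗
(3) min(2, -2) = -2, not -3  ✗
(4) 2 / 2 = 1, so 2 divides 2  ✓
(5) p + v = 2; 2 mod 6 = 2  ✓
(6) w = -4 > -5, so we need r ≤ 4; r = 1 ≤ 4  ✓
(7) v + w = 0 + (-4) = -4  ✓
(8) u = 4 > 3, so we need q ≤ -2; q = -2 ≤ -2  ✓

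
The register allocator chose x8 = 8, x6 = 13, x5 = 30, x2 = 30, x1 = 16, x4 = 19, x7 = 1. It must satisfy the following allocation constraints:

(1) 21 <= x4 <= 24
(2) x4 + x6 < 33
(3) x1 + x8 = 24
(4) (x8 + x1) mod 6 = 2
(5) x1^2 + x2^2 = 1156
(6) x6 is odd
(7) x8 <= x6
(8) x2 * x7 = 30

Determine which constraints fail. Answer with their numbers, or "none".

(1) x4 = 19 is outside [21, 24]  no
(2) x4 + x6 = 19 + 13 = 32; 32 < 33  yes
(3) x1 + x8 = 16 + 8 = 24  yes
(4) x8 + x1 = 24; 24 mod 6 = 0, not 2  no
(5) x1^2 + x2^2 = 16^2 + 30^2 = 256 + 900 = 1156  yes
(6) x6 = 13 is odd  yes
(7) x8 = 8, x6 = 13; 8 ≤ 13  yes
(8) x2 * x7 = 30 * 1 = 30  yes

Constraints 1, 4 are violated.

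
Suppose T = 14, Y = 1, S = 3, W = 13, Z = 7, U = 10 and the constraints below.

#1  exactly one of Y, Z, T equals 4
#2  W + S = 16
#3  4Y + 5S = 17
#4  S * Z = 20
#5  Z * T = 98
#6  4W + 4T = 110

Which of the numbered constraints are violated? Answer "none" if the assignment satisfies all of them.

#1 Y=1, Z=7, T=14; 0 of them equal 4, not exactly one — does not hold.
#2 W + S = 13 + 3 = 16 — holds.
#3 4Y + 5S = 4(1) + 5(3) = 19, not 17 — does not hold.
#4 S * Z = 3 * 7 = 21, not 20 — does not hold.
#5 Z * T = 7 * 14 = 98 — holds.
#6 4W + 4T = 4(13) + 4(14) = 108, not 110 — does not hold.

Violated: 1, 3, 4, and 6.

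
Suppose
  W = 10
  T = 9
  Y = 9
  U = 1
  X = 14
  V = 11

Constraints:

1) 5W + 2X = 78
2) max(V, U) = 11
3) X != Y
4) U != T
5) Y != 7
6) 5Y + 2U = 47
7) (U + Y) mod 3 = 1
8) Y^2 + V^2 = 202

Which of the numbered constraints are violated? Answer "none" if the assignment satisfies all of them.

1) 5W + 2X = 5(10) + 2(14) = 78 — satisfied.
2) max(11, 1) = 11 — satisfied.
3) X = 14, Y = 9; distinct — satisfied.
4) U = 1, T = 9; distinct — satisfied.
5) Y = 9, and 9 ≠ 7 — satisfied.
6) 5Y + 2U = 5(9) + 2(1) = 47 — satisfied.
7) U + Y = 10; 10 mod 3 = 1 — satisfied.
8) Y^2 + V^2 = 9^2 + 11^2 = 81 + 121 = 202 — satisfied.

No violations.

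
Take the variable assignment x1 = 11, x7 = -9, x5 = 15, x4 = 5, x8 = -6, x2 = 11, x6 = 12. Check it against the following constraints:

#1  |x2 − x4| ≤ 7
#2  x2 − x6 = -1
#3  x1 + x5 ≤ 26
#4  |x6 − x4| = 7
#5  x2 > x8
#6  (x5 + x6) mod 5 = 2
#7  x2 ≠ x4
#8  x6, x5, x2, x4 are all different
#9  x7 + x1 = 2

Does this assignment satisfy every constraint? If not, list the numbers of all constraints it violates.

None — every constraint holds.

#1 |11 − 5| = 6; 6 ≤ 7 — holds.
#2 x2 − x6 = 11 − 12 = -1 — holds.
#3 x1 + x5 = 11 + 15 = 26; 26 ≤ 26 — holds.
#4 |12 − 5| = 7 — holds.
#5 x2 = 11, x8 = -6; 11 > -6 — holds.
#6 x5 + x6 = 27; 27 mod 5 = 2 — holds.
#7 x2 = 11, x4 = 5; distinct — holds.
#8 values 12, 15, 11, 5 are pairwise distinct — holds.
#9 x7 + x1 = -9 + 11 = 2 — holds.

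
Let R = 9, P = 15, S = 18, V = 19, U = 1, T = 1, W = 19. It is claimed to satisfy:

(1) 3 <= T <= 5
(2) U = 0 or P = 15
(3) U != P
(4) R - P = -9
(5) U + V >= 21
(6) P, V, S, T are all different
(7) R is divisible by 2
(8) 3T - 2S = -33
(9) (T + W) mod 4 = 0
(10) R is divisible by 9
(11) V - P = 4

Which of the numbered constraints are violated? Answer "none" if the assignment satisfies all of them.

Constraints 1, 4, 5, 7 are violated.

(1) T = 1 is outside [3, 5]  no
(2) U = 1 ≠ 0, but P = 15 = 15 (second disjunct)  yes
(3) U = 1, P = 15; distinct  yes
(4) R - P = 9 - 15 = -6, not -9  no
(5) U + V = 1 + 19 = 20; 20 < 21, bound 21 not met  no
(6) values 15, 19, 18, 1 are pairwise distinct  yes
(7) 9 = 2*4 + 1, so 2 does not divide 9  no
(8) 3T - 2S = 3(1) - 2(18) = -33  yes
(9) T + W = 20; 20 mod 4 = 0  yes
(10) 9 / 9 = 1, so 9 divides 9  yes
(11) V - P = 19 - 15 = 4  yes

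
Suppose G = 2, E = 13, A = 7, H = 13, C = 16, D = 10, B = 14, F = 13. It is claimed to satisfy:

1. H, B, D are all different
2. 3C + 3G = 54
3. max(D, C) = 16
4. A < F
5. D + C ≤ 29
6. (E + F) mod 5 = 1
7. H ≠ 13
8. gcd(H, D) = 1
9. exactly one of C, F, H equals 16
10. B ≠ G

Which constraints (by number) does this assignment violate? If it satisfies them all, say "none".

1. values 13, 14, 10 are pairwise distinct  ✓
2. 3C + 3G = 3(16) + 3(2) = 54  ✓
3. max(10, 16) = 16  ✓
4. A = 7, F = 13; 7 < 13  ✓
5. D + C = 10 + 16 = 26; 26 ≤ 29  ✓
6. E + F = 26; 26 mod 5 = 1  ✓
7. H = 13, but 13 is required to differ  ✗
8. gcd(13, 10) = 1  ✓
9. C=16, F=13, H=13; 1 of them equals 16  ✓
10. B = 14, G = 2; distinct  ✓

The assignment fails constraint 7.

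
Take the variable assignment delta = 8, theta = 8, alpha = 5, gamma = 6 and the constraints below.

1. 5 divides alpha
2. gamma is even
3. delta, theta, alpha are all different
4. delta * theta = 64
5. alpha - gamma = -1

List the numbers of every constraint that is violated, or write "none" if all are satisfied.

The assignment fails constraint 3.

1. 5 / 5 = 1, so 5 divides 5  holds
2. gamma = 6 is even  holds
3. delta = theta = 8, not all different  fails
4. delta * theta = 8 * 8 = 64  holds
5. alpha - gamma = 5 - 6 = -1  holds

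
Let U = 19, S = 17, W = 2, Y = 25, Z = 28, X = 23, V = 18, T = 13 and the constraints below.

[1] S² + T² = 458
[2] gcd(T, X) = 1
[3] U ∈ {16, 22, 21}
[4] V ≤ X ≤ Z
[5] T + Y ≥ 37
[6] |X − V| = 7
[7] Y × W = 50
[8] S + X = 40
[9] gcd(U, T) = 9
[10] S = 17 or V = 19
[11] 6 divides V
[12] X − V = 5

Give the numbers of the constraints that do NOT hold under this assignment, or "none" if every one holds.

[1] S² + T² = 17² + 13² = 289 + 169 = 458  OK
[2] gcd(13, 23) = 1  OK
[3] U = 19 is not in {16, 22, 21}  FAIL
[4] values 18 ≤ 23 ≤ 28  OK
[5] T + Y = 13 + 25 = 38; 38 ≥ 37  OK
[6] |23 − 18| = 5, not 7  FAIL
[7] Y × W = 25 × 2 = 50  OK
[8] S + X = 17 + 23 = 40  OK
[9] gcd(19, 13) = 1, not 9  FAIL
[10] S = 17 = 17 (first disjunct)  OK
[11] 18 / 6 = 3, so 6 divides 18  OK
[12] X − V = 23 − 18 = 5  OK

Violated: 3, 6, 9.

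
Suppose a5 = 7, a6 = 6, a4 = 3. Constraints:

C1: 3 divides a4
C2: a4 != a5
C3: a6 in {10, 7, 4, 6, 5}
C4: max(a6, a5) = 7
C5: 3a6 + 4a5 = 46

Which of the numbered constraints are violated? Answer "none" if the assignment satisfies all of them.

The assignment satisfies every constraint.

C1: 3 / 3 = 1, so 3 divides 3  true
C2: a4 = 3, a5 = 7; distinct  true
C3: a6 = 6 is in {10, 7, 4, 6, 5}  true
C4: max(6, 7) = 7  true
C5: 3a6 + 4a5 = 3(6) + 4(7) = 46  true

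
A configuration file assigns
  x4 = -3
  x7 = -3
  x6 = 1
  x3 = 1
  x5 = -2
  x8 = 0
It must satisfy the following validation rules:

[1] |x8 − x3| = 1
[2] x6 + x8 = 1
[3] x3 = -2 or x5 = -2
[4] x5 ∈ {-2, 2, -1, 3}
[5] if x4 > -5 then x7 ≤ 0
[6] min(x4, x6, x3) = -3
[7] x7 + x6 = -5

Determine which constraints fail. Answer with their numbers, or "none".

[1] |0 − 1| = 1 — satisfied.
[2] x6 + x8 = 1 + 0 = 1 — satisfied.
[3] x3 = 1 ≠ -2, but x5 = -2 = -2 (second disjunct) — satisfied.
[4] x5 = -2 is in {-2, 2, -1, 3} — satisfied.
[5] x4 = -3 > -5, so we need x7 ≤ 0; x7 = -3 ≤ 0 — satisfied.
[6] min(-3, 1, 1) = -3 — satisfied.
[7] x7 + x6 = -3 + 1 = -2, not -5 — violated.

Constraint 7 does not hold.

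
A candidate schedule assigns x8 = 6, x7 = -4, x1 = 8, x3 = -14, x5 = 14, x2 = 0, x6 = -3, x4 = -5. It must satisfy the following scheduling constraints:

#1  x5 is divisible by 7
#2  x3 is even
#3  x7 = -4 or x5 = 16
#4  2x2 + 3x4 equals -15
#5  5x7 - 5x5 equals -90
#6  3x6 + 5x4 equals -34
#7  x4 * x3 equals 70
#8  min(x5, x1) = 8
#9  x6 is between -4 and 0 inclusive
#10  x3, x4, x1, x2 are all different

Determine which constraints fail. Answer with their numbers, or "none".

The assignment satisfies every constraint.

#1 14 / 7 = 2, so 7 divides 14 — OK.
#2 x3 = -14 is even — OK.
#3 x7 = -4 = -4 (first disjunct) — OK.
#4 2x2 + 3x4 = 2(0) + 3(-5) = -15 — OK.
#5 5x7 - 5x5 = 5(-4) - 5(14) = -90 — OK.
#6 3x6 + 5x4 = 3(-3) + 5(-5) = -34 — OK.
#7 x4 * x3 = -5 * (-14) = 70 — OK.
#8 min(14, 8) = 8 — OK.
#9 x6 = -3 lies in [-4, 0] — OK.
#10 values -14, -5, 8, 0 are pairwise distinct — OK.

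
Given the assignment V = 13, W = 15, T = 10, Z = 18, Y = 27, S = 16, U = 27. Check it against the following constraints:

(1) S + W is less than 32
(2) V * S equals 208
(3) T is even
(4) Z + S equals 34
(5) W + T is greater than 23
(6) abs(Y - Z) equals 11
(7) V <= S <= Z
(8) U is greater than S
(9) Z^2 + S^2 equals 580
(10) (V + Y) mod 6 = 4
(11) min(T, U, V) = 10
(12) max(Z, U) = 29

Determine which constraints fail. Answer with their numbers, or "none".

The assignment fails constraints 6 and 12.

(1) S + W = 16 + 15 = 31; 31 < 32 — satisfied.
(2) V * S = 13 * 16 = 208 — satisfied.
(3) T = 10 is even — satisfied.
(4) Z + S = 18 + 16 = 34 — satisfied.
(5) W + T = 15 + 10 = 25; 25 > 23 — satisfied.
(6) abs(27 - 18) = 9, not 11 — violated.
(7) values 13 <= 16 <= 18 — satisfied.
(8) U = 27, S = 16; 27 > 16 — satisfied.
(9) Z^2 + S^2 = 18^2 + 16^2 = 324 + 256 = 580 — satisfied.
(10) V + Y = 40; 40 mod 6 = 4 — satisfied.
(11) min(10, 27, 13) = 10 — satisfied.
(12) max(18, 27) = 27, not 29 — violated.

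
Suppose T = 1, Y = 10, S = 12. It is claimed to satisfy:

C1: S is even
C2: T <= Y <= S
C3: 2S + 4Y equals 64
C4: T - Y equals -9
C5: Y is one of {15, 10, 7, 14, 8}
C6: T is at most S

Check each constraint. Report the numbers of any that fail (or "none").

C1: S = 12 is even  ✔
C2: values 1 <= 10 <= 12  ✔
C3: 2S + 4Y = 2(12) + 4(10) = 64  ✔
C4: T - Y = 1 - 10 = -9  ✔
C5: Y = 10 is in {15, 10, 7, 14, 8}  ✔
C6: T = 1, S = 12; 1 ≤ 12  ✔

No violations.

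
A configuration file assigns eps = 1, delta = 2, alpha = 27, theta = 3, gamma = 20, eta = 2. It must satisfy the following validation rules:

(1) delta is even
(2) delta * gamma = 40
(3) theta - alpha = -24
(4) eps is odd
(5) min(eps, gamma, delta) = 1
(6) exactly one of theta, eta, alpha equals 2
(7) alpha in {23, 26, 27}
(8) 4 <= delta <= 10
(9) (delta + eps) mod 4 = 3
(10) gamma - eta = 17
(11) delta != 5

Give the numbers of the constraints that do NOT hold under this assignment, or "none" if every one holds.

Violated: 8, 10.

(1) delta = 2 is even — OK.
(2) delta * gamma = 2 * 20 = 40 — OK.
(3) theta - alpha = 3 - 27 = -24 — OK.
(4) eps = 1 is odd — OK.
(5) min(1, 20, 2) = 1 — OK.
(6) theta=3, eta=2, alpha=27; 1 of them equals 2 — OK.
(7) alpha = 27 is in {23, 26, 27} — OK.
(8) delta = 2 is outside [4, 10] — violated.
(9) delta + eps = 3; 3 mod 4 = 3 — OK.
(10) gamma - eta = 20 - 2 = 18, not 17 — violated.
(11) delta = 2, and 2 ≠ 5 — OK.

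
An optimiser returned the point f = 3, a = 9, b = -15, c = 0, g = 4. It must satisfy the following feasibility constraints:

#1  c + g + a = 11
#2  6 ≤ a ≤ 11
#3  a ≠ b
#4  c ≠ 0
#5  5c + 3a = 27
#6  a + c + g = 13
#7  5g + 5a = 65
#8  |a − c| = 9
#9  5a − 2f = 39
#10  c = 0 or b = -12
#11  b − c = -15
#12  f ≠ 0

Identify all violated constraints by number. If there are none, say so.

Violated: 1 and 4.

#1 c + g + a = 0 + 4 + 9 = 13, not 11 — violated.
#2 a = 9 lies in [6, 11] — OK.
#3 a = 9, b = -15; distinct — OK.
#4 c = 0, but 0 is required to differ — violated.
#5 5c + 3a = 5(0) + 3(9) = 27 — OK.
#6 a + c + g = 9 + 0 + 4 = 13 — OK.
#7 5g + 5a = 5(4) + 5(9) = 65 — OK.
#8 |9 − 0| = 9 — OK.
#9 5a − 2f = 5(9) − 2(3) = 39 — OK.
#10 c = 0 = 0 (first disjunct) — OK.
#11 b − c = -15 − 0 = -15 — OK.
#12 f = 3, and 3 ≠ 0 — OK.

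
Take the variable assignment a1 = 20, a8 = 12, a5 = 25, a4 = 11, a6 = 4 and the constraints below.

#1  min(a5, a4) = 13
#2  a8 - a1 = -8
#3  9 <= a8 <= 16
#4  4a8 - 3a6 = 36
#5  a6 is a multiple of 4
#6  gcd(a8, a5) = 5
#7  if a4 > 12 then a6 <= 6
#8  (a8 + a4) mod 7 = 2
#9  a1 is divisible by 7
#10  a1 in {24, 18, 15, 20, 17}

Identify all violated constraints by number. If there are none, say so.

#1 min(25, 11) = 11, not 13  false
#2 a8 - a1 = 12 - 20 = -8  true
#3 a8 = 12 lies in [9, 16]  true
#4 4a8 - 3a6 = 4(12) - 3(4) = 36  true
#5 4 / 4 = 1, so 4 divides 4  true
#6 gcd(12, 25) = 1, not 5  false
#7 a4 = 11, not > 12; antecedent false, conditional vacuously true  true
#8 a8 + a4 = 23; 23 mod 7 = 2  true
#9 20 = 7*2 + 6, so 7 does not divide 20  false
#10 a1 = 20 is in {24, 18, 15, 20, 17}  true

The assignment fails constraints 1, 6, 9.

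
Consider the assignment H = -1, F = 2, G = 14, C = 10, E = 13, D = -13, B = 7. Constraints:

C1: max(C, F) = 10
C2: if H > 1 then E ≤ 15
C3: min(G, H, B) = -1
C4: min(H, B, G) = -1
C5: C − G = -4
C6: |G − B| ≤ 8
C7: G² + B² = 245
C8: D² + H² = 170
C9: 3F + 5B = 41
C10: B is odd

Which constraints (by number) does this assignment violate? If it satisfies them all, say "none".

C1: max(10, 2) = 10  true
C2: H = -1, not > 1; antecedent false, conditional vacuously true  true
C3: min(14, -1, 7) = -1  true
C4: min(-1, 7, 14) = -1  true
C5: C − G = 10 − 14 = -4  true
C6: |14 − 7| = 7; 7 ≤ 8  true
C7: G² + B² = 14² + 7² = 196 + 49 = 245  true
C8: D² + H² = (-13)² + (-1)² = 169 + 1 = 170  true
C9: 3F + 5B = 3(2) + 5(7) = 41  true
C10: B = 7 is odd  true

All constraints are satisfied.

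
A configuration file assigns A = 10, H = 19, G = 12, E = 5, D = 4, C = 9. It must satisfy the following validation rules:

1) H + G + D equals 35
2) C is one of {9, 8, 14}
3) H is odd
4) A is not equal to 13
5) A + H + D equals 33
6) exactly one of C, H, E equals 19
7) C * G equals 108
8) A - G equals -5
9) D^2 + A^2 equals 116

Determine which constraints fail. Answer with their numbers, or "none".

Constraint 8 is violated.

1) H + G + D = 19 + 12 + 4 = 35 — satisfied.
2) C = 9 is in {9, 8, 14} — satisfied.
3) H = 19 is odd — satisfied.
4) A = 10, and 10 ≠ 13 — satisfied.
5) A + H + D = 10 + 19 + 4 = 33 — satisfied.
6) C=9, H=19, E=5; 1 of them equals 19 — satisfied.
7) C * G = 9 * 12 = 108 — satisfied.
8) A - G = 10 - 12 = -2, not -5 — violated.
9) D^2 + A^2 = 4^2 + 10^2 = 16 + 100 = 116 — satisfied.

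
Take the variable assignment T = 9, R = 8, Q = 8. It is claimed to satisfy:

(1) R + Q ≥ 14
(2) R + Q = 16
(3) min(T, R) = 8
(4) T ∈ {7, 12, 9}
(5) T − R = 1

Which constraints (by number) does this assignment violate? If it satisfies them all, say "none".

All constraints are satisfied.

(1) R + Q = 8 + 8 = 16; 16 ≥ 14  ✔
(2) R + Q = 8 + 8 = 16  ✔
(3) min(9, 8) = 8  ✔
(4) T = 9 is in {7, 12, 9}  ✔
(5) T − R = 9 − 8 = 1  ✔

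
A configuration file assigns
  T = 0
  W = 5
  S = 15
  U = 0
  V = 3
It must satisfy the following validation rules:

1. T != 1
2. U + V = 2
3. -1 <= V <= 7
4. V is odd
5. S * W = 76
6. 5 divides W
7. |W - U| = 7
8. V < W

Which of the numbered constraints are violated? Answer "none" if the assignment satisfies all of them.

1. T = 0, and 0 ≠ 1 — holds.
2. U + V = 0 + 3 = 3, not 2 — fails.
3. V = 3 lies in [-1, 7] — holds.
4. V = 3 is odd — holds.
5. S * W = 15 * 5 = 75, not 76 — fails.
6. 5 / 5 = 1, so 5 divides 5 — holds.
7. |5 - 0| = 5, not 7 — fails.
8. V = 3, W = 5; 3 < 5 — holds.

Constraints 2, 5, and 7 do not hold.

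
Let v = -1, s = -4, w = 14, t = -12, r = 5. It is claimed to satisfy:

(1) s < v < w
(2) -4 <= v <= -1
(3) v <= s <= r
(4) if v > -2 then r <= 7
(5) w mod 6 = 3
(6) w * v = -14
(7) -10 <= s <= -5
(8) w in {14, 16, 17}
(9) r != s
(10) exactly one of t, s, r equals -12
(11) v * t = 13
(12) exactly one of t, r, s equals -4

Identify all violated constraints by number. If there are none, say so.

Constraints 3, 5, 7, 11 are violated.

(1) values -4 < -1 < 14 — holds.
(2) v = -1 lies in [-4, -1] — holds.
(3) values -1, -4, 5; v = -1 is not <= s = -4 — does not hold.
(4) v = -1 > -2, so we need r ≤ 7; r = 5 ≤ 7 — holds.
(5) 14 mod 6 = 2, not 3 — does not hold.
(6) w * v = 14 * (-1) = -14 — holds.
(7) s = -4 is outside [-10, -5] — does not hold.
(8) w = 14 is in {14, 16, 17} — holds.
(9) r = 5, s = -4; distinct — holds.
(10) t=-12, s=-4, r=5; 1 of them equals -12 — holds.
(11) v * t = -1 * (-12) = 12, not 13 — does not hold.
(12) t=-12, r=5, s=-4; 1 of them equals -4 — holds.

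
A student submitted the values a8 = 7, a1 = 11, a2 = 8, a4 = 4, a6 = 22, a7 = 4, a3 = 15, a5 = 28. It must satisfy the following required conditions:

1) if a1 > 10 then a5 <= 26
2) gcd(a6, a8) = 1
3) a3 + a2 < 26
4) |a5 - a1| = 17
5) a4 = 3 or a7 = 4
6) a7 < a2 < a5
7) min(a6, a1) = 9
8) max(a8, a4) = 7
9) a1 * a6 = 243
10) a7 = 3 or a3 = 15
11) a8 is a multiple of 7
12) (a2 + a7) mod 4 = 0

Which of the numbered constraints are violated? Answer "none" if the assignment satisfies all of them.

No — constraints 1, 7, and 9 are not satisfied.

1) a1 = 11 > 10, so we need a5 ≤ 26; but a5 = 28 > 26  fails
2) gcd(22, 7) = 1  holds
3) a3 + a2 = 15 + 8 = 23; 23 < 26  holds
4) |28 - 11| = 17  holds
5) a4 = 4 ≠ 3, but a7 = 4 = 4 (second disjunct)  holds
6) values 4 < 8 < 28  holds
7) min(22, 11) = 11, not 9  fails
8) max(7, 4) = 7  holds
9) a1 * a6 = 11 * 22 = 242, not 243  fails
10) a7 = 4 ≠ 3, but a3 = 15 = 15 (second disjunct)  holds
11) 7 / 7 = 1, so 7 divides 7  holds
12) a2 + a7 = 12; 12 mod 4 = 0  holds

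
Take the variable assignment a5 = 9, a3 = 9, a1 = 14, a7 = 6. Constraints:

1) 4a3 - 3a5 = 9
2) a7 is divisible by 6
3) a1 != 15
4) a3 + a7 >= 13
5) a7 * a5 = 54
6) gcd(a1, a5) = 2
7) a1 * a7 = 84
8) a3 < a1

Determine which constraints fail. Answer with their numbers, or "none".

No — constraint 6 is not satisfied.

1) 4a3 - 3a5 = 4(9) - 3(9) = 9 — satisfied.
2) 6 / 6 = 1, so 6 divides 6 — satisfied.
3) a1 = 14, and 14 ≠ 15 — satisfied.
4) a3 + a7 = 9 + 6 = 15; 15 ≥ 13 — satisfied.
5) a7 * a5 = 6 * 9 = 54 — satisfied.
6) gcd(14, 9) = 1, not 2 — violated.
7) a1 * a7 = 14 * 6 = 84 — satisfied.
8) a3 = 9, a1 = 14; 9 < 14 — satisfied.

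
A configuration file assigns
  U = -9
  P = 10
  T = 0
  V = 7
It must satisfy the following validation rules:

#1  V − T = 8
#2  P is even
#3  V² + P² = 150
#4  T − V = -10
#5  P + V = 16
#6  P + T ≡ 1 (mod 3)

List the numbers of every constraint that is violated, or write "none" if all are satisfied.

Constraints 1, 3, 4, and 5 do not hold.

#1 V − T = 7 − 0 = 7, not 8  ✗
#2 P = 10 is even  ✓
#3 V² + P² = 7² + 10² = 49 + 100 = 149, not 150  ✗
#4 T − V = 0 − 7 = -7, not -10  ✗
#5 P + V = 10 + 7 = 17, not 16  ✗
#6 P + T = 10; 10 mod 3 = 1  ✓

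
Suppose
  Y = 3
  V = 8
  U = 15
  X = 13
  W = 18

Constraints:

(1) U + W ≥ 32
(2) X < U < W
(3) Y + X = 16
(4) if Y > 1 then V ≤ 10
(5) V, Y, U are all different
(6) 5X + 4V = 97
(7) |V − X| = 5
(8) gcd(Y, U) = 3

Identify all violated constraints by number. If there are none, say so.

No violations.

(1) U + W = 15 + 18 = 33; 33 ≥ 32 — holds.
(2) values 13 < 15 < 18 — holds.
(3) Y + X = 3 + 13 = 16 — holds.
(4) Y = 3 > 1, so we need V ≤ 10; V = 8 ≤ 10 — holds.
(5) values 8, 3, 15 are pairwise distinct — holds.
(6) 5X + 4V = 5(13) + 4(8) = 97 — holds.
(7) |8 − 13| = 5 — holds.
(8) gcd(3, 15) = 3 — holds.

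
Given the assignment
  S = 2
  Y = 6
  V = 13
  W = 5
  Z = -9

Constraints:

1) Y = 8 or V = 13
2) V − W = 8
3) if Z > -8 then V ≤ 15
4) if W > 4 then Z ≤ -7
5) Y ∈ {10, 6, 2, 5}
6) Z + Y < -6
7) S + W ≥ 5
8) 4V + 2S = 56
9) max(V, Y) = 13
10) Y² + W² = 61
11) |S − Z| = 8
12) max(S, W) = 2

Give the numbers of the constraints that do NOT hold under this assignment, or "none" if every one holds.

1) Y = 6 ≠ 8, but V = 13 = 13 (second disjunct) — holds.
2) V − W = 13 − 5 = 8 — holds.
3) Z = -9, not > -8; antecedent false, conditional vacuously true — holds.
4) W = 5 > 4, so we need Z ≤ -7; Z = -9 ≤ -7 — holds.
5) Y = 6 is in {10, 6, 2, 5} — holds.
6) Z + Y = -9 + 6 = -3; -3 ≥ -6, bound -6 not met — does not hold.
7) S + W = 2 + 5 = 7; 7 ≥ 5 — holds.
8) 4V + 2S = 4(13) + 2(2) = 56 — holds.
9) max(13, 6) = 13 — holds.
10) Y² + W² = 6² + 5² = 36 + 25 = 61 — holds.
11) |2 − (-9)| = 11, not 8 — does not hold.
12) max(2, 5) = 5, not 2 — does not hold.

Constraints 6, 11, and 12 are violated.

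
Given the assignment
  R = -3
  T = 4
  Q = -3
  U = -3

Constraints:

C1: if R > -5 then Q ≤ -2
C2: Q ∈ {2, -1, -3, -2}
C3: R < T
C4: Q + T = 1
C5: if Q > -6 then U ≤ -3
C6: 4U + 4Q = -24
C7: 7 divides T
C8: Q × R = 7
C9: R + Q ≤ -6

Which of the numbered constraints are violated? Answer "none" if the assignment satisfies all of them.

C1: R = -3 > -5, so we need Q ≤ -2; Q = -3 ≤ -2 — satisfied.
C2: Q = -3 is in {2, -1, -3, -2} — satisfied.
C3: R = -3, T = 4; -3 < 4 — satisfied.
C4: Q + T = -3 + 4 = 1 — satisfied.
C5: Q = -3 > -6, so we need U ≤ -3; U = -3 ≤ -3 — satisfied.
C6: 4U + 4Q = 4(-3) + 4(-3) = -24 — satisfied.
C7: 4 = 7×0 + 4, so 7 does not divide 4 — violated.
C8: Q × R = -3 × (-3) = 9, not 7 — violated.
C9: R + Q = -3 + (-3) = -6; -6 ≤ -6 — satisfied.

Constraints 7 and 8 are violated.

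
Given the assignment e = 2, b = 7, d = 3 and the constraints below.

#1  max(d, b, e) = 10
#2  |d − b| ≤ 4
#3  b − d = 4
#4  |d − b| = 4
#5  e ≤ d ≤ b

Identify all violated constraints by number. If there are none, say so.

#1 max(3, 7, 2) = 7, not 10 — violated.
#2 |3 − 7| = 4; 4 ≤ 4 — OK.
#3 b − d = 7 − 3 = 4 — OK.
#4 |3 − 7| = 4 — OK.
#5 values 2 ≤ 3 ≤ 7 — OK.

Violated: 1.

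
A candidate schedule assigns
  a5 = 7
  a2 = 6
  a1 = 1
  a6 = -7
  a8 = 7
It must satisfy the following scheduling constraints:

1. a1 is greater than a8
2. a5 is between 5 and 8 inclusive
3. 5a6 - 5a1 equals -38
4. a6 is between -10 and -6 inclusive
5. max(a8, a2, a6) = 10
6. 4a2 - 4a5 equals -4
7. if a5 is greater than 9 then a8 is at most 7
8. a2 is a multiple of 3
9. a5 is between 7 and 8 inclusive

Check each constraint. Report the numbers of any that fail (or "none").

1. a1 = 1, a8 = 7; 1 ≤ 7 (want >) — violated.
2. a5 = 7 lies in [5, 8] — satisfied.
3. 5a6 - 5a1 = 5(-7) - 5(1) = -40, not -38 — violated.
4. a6 = -7 lies in [-10, -6] — satisfied.
5. max(7, 6, -7) = 7, not 10 — violated.
6. 4a2 - 4a5 = 4(6) - 4(7) = -4 — satisfied.
7. a5 = 7, not > 9; antecedent false, conditional vacuously true — satisfied.
8. 6 / 3 = 2, so 3 divides 6 — satisfied.
9. a5 = 7 lies in [7, 8] — satisfied.

Constraints 1, 3, and 5 do not hold.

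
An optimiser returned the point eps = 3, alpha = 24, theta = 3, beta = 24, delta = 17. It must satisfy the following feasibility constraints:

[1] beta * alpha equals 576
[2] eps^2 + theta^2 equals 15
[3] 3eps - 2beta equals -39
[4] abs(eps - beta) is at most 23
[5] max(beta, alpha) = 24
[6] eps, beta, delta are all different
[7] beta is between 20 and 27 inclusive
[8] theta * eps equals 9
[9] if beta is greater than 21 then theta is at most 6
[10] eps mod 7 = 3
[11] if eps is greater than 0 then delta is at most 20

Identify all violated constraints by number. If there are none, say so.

Violated: 2.

[1] beta * alpha = 24 * 24 = 576  ✔
[2] eps^2 + theta^2 = 3^2 + 3^2 = 9 + 9 = 18, not 15  ✘
[3] 3eps - 2beta = 3(3) - 2(24) = -39  ✔
[4] abs(3 - 24) = 21; 21 ≤ 23  ✔
[5] max(24, 24) = 24  ✔
[6] values 3, 24, 17 are pairwise distinct  ✔
[7] beta = 24 lies in [20, 27]  ✔
[8] theta * eps = 3 * 3 = 9  ✔
[9] beta = 24 > 21, so we need theta ≤ 6; theta = 3 ≤ 6  ✔
[10] 3 mod 7 = 3  ✔
[11] eps = 3 > 0, so we need delta ≤ 20; delta = 17 ≤ 20  ✔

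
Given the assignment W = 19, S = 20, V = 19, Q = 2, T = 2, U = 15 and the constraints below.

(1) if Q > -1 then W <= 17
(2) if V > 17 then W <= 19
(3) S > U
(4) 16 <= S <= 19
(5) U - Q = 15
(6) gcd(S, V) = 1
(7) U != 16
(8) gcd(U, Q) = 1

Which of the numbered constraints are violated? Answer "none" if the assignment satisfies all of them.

(1) Q = 2 > -1, so we need W ≤ 17; but W = 19 > 17  false
(2) V = 19 > 17, so we need W ≤ 19; W = 19 ≤ 19  true
(3) S = 20, U = 15; 20 > 15  true
(4) S = 20 is outside [16, 19]  false
(5) U - Q = 15 - 2 = 13, not 15  false
(6) gcd(20, 19) = 1  true
(7) U = 15, and 15 ≠ 16  true
(8) gcd(15, 2) = 1  true

No — constraints 1, 4, and 5 are not satisfied.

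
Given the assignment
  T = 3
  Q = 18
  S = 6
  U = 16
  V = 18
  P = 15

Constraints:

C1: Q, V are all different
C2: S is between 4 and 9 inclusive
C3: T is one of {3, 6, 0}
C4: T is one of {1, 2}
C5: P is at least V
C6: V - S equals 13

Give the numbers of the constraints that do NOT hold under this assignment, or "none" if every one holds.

The assignment fails constraints 1, 4, 5, 6.

C1: Q = V = 18, not all different — violated.
C2: S = 6 lies in [4, 9] — OK.
C3: T = 3 is in {3, 6, 0} — OK.
C4: T = 3 is not in {1, 2} — violated.
C5: P = 15, V = 18; 15 < 18 (want ≥) — violated.
C6: V - S = 18 - 6 = 12, not 13 — violated.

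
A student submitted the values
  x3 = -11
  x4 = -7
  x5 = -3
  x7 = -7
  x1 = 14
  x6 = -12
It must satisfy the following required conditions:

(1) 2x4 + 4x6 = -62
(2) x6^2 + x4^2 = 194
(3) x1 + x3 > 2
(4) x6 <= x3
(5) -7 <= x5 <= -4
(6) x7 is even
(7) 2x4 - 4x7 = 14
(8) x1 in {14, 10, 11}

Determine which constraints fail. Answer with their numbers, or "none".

The assignment fails constraints 2, 5, and 6.

(1) 2x4 + 4x6 = 2(-7) + 4(-12) = -62  holds
(2) x6^2 + x4^2 = (-12)^2 + (-7)^2 = 144 + 49 = 193, not 194  fails
(3) x1 + x3 = 14 + (-11) = 3; 3 > 2  holds
(4) x6 = -12, x3 = -11; -12 ≤ -11  holds
(5) x5 = -3 is outside [-7, -4]  fails
(6) x7 = -7 is odd  fails
(7) 2x4 - 4x7 = 2(-7) - 4(-7) = 14  holds
(8) x1 = 14 is in {14, 10, 11}  holds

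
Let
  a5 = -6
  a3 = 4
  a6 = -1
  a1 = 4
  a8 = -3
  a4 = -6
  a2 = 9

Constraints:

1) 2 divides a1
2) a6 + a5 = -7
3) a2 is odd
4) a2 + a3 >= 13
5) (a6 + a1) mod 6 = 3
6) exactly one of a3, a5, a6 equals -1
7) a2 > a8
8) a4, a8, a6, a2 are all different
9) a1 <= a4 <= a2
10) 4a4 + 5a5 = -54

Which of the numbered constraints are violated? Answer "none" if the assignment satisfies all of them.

No — constraint 9 is not satisfied.

1) 4 / 2 = 2, so 2 divides 4 — holds.
2) a6 + a5 = -1 + (-6) = -7 — holds.
3) a2 = 9 is odd — holds.
4) a2 + a3 = 9 + 4 = 13; 13 ≥ 13 — holds.
5) a6 + a1 = 3; 3 mod 6 = 3 — holds.
6) a3=4, a5=-6, a6=-1; 1 of them equals -1 — holds.
7) a2 = 9, a8 = -3; 9 > -3 — holds.
8) values -6, -3, -1, 9 are pairwise distinct — holds.
9) values 4, -6, 9; a1 = 4 is not <= a4 = -6 — fails.
10) 4a4 + 5a5 = 4(-6) + 5(-6) = -54 — holds.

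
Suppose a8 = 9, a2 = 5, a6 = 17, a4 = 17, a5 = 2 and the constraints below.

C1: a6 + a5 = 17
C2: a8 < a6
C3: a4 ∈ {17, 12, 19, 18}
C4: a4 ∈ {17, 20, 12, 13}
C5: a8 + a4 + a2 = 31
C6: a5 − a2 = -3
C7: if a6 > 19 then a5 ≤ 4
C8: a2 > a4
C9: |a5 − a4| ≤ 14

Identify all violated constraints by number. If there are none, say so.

C1: a6 + a5 = 17 + 2 = 19, not 17  fails
C2: a8 = 9, a6 = 17; 9 < 17  holds
C3: a4 = 17 is in {17, 12, 19, 18}  holds
C4: a4 = 17 is in {17, 20, 12, 13}  holds
C5: a8 + a4 + a2 = 9 + 17 + 5 = 31  holds
C6: a5 − a2 = 2 − 5 = -3  holds
C7: a6 = 17, not > 19; antecedent false, conditional vacuously true  holds
C8: a2 = 5, a4 = 17; 5 ≤ 17 (want >)  fails
C9: |2 − 17| = 15; 15 > 14, exceeds bound 14  fails

The assignment fails constraints 1, 8, 9.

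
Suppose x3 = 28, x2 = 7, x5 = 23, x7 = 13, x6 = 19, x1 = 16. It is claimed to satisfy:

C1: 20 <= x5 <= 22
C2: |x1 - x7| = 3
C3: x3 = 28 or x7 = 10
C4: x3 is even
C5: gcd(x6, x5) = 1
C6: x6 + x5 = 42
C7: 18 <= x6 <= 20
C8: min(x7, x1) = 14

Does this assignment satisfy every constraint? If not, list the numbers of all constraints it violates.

C1: x5 = 23 is outside [20, 22]  false
C2: |16 - 13| = 3  true
C3: x3 = 28 = 28 (first disjunct)  true
C4: x3 = 28 is even  true
C5: gcd(19, 23) = 1  true
C6: x6 + x5 = 19 + 23 = 42  true
C7: x6 = 19 lies in [18, 20]  true
C8: min(13, 16) = 13, not 14  false

The assignment fails constraints 1 and 8.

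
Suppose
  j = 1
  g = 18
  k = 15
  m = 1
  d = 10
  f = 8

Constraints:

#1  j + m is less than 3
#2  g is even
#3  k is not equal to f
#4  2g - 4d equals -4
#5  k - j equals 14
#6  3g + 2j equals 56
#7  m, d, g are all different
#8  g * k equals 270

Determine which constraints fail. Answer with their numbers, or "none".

None — every constraint holds.

#1 j + m = 1 + 1 = 2; 2 < 3  OK
#2 g = 18 is even  OK
#3 k = 15, f = 8; distinct  OK
#4 2g - 4d = 2(18) - 4(10) = -4  OK
#5 k - j = 15 - 1 = 14  OK
#6 3g + 2j = 3(18) + 2(1) = 56  OK
#7 values 1, 10, 18 are pairwise distinct  OK
#8 g * k = 18 * 15 = 270  OK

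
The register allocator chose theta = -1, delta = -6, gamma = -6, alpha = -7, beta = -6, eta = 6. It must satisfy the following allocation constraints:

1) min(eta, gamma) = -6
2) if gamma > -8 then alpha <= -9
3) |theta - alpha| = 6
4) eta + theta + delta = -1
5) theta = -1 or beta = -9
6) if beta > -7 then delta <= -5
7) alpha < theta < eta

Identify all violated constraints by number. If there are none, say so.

1) min(6, -6) = -6 — satisfied.
2) gamma = -6 > -8, so we need alpha ≤ -9; but alpha = -7 > -9 — violated.
3) |-1 - (-7)| = 6 — satisfied.
4) eta + theta + delta = 6 + (-1) + (-6) = -1 — satisfied.
5) theta = -1 = -1 (first disjunct) — satisfied.
6) beta = -6 > -7, so we need delta ≤ -5; delta = -6 ≤ -5 — satisfied.
7) values -7 < -1 < 6 — satisfied.

Violated: 2.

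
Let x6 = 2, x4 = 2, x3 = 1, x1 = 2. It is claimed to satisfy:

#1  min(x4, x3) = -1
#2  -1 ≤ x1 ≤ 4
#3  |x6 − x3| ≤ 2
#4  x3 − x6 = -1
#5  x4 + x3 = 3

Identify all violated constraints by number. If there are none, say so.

The assignment fails constraint 1.

#1 min(2, 1) = 1, not -1 — does not hold.
#2 x1 = 2 lies in [-1, 4] — holds.
#3 |2 − 1| = 1; 1 ≤ 2 — holds.
#4 x3 − x6 = 1 − 2 = -1 — holds.
#5 x4 + x3 = 2 + 1 = 3 — holds.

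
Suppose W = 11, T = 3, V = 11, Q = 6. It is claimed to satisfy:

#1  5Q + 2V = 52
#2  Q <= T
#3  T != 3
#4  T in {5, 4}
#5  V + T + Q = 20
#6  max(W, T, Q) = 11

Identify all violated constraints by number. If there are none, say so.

#1 5Q + 2V = 5(6) + 2(11) = 52  OK
#2 Q = 6, T = 3; 6 > 3 (want ≤)  FAIL
#3 T = 3, but 3 is required to differ  FAIL
#4 T = 3 is not in {5, 4}  FAIL
#5 V + T + Q = 11 + 3 + 6 = 20  OK
#6 max(11, 3, 6) = 11  OK

Constraints 2, 3, 4 do not hold.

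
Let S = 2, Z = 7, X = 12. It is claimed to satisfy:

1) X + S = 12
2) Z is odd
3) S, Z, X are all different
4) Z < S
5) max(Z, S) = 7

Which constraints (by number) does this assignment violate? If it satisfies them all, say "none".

1) X + S = 12 + 2 = 14, not 12  ✘
2) Z = 7 is odd  ✔
3) values 2, 7, 12 are pairwise distinct  ✔
4) Z = 7, S = 2; 7 ≥ 2 (want <)  ✘
5) max(7, 2) = 7  ✔

The assignment fails constraints 1 and 4.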